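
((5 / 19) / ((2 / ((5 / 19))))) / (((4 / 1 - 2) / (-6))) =-75 / 722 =-0.10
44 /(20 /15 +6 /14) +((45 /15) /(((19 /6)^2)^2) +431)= 2198789447 /4821877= 456.00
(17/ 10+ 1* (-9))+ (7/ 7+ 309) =3027/ 10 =302.70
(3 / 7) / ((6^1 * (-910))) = -1 / 12740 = -0.00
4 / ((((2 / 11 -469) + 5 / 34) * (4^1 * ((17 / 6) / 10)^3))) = -4752000 / 50656787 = -0.09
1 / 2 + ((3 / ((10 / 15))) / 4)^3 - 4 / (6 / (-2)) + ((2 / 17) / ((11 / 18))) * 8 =1377929 / 287232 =4.80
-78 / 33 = -26 / 11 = -2.36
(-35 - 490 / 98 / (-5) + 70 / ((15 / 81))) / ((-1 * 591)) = -344 / 591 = -0.58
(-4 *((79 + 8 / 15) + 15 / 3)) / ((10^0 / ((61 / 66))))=-154696 / 495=-312.52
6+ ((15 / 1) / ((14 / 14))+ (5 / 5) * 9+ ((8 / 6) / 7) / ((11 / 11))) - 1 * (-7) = 781 / 21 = 37.19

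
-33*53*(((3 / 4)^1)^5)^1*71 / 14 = -30175497 / 14336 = -2104.88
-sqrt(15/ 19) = -sqrt(285)/ 19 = -0.89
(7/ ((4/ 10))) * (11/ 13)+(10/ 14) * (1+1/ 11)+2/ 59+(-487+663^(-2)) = -1882652614285/ 3993923934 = -471.38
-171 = -171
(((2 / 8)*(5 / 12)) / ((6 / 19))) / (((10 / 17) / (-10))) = -1615 / 288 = -5.61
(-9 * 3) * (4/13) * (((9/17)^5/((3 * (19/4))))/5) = -8503056/1753523395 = -0.00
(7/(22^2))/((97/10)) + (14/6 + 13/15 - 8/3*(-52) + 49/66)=8369102/58685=142.61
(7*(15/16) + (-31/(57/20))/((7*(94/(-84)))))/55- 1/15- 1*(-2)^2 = -9246433/2357520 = -3.92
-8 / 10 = -4 / 5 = -0.80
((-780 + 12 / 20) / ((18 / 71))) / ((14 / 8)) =-1756.74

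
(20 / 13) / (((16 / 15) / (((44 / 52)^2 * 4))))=4.13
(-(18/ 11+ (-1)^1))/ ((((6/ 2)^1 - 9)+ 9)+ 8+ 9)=-0.03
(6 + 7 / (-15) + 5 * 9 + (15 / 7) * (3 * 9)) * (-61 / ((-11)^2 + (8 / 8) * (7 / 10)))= -1388482 / 25557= -54.33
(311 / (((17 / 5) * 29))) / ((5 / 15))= 4665 / 493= 9.46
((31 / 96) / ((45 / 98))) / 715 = 1519 / 1544400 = 0.00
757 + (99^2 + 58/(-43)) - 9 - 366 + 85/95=8319140/817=10182.55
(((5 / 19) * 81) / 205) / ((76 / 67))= 5427 / 59204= 0.09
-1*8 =-8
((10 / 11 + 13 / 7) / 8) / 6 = 0.06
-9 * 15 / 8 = -135 / 8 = -16.88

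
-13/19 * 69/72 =-299/456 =-0.66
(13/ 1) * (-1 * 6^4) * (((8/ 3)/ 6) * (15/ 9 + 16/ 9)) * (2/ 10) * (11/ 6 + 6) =-606112/ 15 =-40407.47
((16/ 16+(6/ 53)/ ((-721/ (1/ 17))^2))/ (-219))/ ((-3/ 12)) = 0.02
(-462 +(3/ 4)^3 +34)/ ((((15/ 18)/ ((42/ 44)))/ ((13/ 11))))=-4482387/ 7744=-578.82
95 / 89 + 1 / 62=5979 / 5518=1.08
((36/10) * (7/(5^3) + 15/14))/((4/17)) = 301869/17500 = 17.25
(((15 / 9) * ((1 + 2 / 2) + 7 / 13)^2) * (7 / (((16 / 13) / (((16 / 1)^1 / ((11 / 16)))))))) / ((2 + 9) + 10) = 880 / 13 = 67.69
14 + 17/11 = 171/11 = 15.55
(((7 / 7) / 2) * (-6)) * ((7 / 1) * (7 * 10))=-1470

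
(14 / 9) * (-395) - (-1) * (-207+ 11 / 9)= -7382 / 9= -820.22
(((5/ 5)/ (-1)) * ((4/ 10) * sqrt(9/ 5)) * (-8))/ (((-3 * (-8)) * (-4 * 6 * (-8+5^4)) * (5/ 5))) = -sqrt(5)/ 185100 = -0.00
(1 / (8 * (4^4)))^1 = 1 / 2048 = 0.00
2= 2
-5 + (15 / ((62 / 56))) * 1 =265 / 31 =8.55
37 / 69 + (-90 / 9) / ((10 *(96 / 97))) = -349 / 736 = -0.47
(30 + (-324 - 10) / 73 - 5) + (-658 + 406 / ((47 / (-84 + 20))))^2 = 236431904919 / 161257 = 1466180.72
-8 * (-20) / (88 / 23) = 460 / 11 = 41.82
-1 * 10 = -10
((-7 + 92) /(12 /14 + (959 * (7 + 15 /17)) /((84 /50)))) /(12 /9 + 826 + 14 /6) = 91035 /3998904559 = 0.00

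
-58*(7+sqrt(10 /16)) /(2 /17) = -3451 - 493*sqrt(10) /4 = -3840.75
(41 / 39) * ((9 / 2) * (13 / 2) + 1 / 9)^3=48418219913 / 1819584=26609.50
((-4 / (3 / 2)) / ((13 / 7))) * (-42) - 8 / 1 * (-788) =82736 / 13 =6364.31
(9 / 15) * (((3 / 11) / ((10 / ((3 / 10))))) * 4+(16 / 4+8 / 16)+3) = 4.52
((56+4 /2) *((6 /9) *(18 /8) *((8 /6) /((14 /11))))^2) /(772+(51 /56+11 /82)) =2301904 /12424377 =0.19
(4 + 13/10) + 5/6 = 92/15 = 6.13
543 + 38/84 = 22825/42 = 543.45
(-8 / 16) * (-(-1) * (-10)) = 5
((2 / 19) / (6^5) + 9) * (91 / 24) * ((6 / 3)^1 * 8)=60501259 / 110808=546.00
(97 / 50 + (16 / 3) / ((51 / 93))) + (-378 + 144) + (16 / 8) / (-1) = -572053 / 2550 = -224.33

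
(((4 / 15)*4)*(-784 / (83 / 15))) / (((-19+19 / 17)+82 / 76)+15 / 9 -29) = 24310272 / 7099571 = 3.42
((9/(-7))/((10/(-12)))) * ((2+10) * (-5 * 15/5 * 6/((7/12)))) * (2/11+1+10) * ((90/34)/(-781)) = 774722880/7156303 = 108.26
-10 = -10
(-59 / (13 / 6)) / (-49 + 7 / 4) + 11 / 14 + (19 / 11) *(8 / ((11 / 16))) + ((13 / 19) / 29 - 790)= -83927315429 / 109207098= -768.52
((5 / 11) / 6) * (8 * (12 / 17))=80 / 187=0.43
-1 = -1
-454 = -454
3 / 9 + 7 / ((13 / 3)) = 76 / 39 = 1.95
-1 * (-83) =83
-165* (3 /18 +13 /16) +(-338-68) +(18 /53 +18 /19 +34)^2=10994063527 /16224784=677.61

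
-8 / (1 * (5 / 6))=-48 / 5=-9.60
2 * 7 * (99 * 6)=8316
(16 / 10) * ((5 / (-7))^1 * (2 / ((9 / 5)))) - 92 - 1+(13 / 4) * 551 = 427513 / 252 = 1696.48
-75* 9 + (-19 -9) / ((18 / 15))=-2095 / 3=-698.33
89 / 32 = 2.78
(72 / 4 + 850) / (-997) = -868 / 997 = -0.87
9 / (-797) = -0.01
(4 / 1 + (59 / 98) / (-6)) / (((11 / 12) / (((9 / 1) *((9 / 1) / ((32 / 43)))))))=7986519 / 17248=463.04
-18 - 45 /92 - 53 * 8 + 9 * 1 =-39881 /92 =-433.49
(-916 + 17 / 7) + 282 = -4421 / 7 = -631.57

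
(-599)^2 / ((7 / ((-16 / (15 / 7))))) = -5740816 / 15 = -382721.07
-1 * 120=-120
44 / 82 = 22 / 41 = 0.54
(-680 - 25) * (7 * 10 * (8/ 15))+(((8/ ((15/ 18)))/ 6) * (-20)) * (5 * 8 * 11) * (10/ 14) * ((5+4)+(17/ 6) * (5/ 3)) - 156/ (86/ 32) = -445317328/ 2709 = -164384.40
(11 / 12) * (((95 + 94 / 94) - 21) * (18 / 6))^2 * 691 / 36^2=4750625 / 192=24742.84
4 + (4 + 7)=15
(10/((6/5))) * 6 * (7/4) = 175/2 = 87.50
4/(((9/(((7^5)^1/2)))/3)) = 33614/3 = 11204.67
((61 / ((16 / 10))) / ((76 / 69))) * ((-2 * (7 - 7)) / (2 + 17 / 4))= 0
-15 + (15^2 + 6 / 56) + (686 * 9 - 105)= 175815 / 28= 6279.11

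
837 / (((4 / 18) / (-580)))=-2184570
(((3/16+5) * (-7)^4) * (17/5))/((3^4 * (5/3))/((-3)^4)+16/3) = 483973/80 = 6049.66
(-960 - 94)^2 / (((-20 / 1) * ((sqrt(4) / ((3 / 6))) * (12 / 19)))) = -5276851 / 240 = -21986.88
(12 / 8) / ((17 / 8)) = 12 / 17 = 0.71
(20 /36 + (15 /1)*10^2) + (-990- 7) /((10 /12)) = 13687 /45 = 304.16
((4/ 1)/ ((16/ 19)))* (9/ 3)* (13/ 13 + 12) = 741/ 4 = 185.25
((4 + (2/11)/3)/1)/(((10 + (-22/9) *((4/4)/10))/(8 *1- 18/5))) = 804/439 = 1.83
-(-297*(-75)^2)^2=-2790987890625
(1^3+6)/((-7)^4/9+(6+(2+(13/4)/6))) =504/19823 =0.03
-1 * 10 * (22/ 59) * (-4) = 880/ 59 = 14.92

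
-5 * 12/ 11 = -60/ 11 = -5.45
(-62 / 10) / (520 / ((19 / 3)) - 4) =-0.08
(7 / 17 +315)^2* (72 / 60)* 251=43299072264 / 1445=29964755.89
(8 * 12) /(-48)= -2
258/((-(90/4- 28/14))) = -516/41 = -12.59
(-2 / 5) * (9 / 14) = -9 / 35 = -0.26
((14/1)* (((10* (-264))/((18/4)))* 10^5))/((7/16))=-5632000000/3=-1877333333.33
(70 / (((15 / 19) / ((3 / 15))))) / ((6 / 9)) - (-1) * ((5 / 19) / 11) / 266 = 7394027 / 277970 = 26.60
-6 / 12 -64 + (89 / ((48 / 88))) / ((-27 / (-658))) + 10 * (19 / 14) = 4451521 / 1134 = 3925.50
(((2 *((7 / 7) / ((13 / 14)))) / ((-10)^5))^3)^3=-0.00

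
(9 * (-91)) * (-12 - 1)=10647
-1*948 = -948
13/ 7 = 1.86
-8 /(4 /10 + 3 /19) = -760 /53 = -14.34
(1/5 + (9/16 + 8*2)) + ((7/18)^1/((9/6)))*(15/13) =159697/9360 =17.06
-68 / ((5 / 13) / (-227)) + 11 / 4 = 802727 / 20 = 40136.35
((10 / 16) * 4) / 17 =5 / 34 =0.15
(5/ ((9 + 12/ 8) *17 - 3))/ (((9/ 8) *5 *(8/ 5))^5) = 0.00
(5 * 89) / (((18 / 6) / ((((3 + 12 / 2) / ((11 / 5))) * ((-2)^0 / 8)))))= 6675 / 88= 75.85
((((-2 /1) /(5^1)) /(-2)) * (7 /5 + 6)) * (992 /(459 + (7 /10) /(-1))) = 73408 /22915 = 3.20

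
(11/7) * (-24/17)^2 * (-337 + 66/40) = -10623888/10115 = -1050.31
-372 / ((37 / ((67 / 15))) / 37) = -1661.60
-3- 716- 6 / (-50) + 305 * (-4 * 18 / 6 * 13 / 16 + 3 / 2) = -323513 / 100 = -3235.13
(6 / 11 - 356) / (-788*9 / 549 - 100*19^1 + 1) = 238510 / 1282897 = 0.19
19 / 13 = 1.46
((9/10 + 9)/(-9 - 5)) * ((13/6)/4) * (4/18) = -143/1680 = -0.09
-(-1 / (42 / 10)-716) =15041 / 21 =716.24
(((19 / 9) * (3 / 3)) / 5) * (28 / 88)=133 / 990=0.13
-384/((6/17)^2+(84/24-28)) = 221952/14089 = 15.75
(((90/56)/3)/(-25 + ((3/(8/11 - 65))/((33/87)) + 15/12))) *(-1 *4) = 6060/67513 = 0.09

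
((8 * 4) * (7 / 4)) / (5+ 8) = 56 / 13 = 4.31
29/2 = 14.50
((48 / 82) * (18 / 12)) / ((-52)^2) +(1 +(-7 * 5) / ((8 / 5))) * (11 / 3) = -12728519 / 166296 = -76.54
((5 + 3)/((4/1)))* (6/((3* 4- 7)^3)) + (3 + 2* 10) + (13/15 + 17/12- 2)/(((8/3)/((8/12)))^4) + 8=11941289/384000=31.10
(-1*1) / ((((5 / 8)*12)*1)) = -2 / 15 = -0.13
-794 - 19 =-813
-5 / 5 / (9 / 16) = -16 / 9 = -1.78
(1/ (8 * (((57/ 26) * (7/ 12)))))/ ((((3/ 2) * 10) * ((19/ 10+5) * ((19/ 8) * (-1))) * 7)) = -208/ 3661623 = -0.00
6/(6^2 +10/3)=9/59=0.15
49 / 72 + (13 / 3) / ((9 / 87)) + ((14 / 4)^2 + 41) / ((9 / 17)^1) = 10307 / 72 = 143.15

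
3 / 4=0.75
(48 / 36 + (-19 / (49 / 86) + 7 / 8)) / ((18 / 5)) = -183095 / 21168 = -8.65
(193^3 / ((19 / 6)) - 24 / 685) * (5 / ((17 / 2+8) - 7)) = 59094047628 / 49457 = 1194857.10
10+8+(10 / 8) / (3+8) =797 / 44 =18.11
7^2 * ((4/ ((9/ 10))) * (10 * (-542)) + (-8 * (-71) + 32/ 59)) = -611975896/ 531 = -1152496.98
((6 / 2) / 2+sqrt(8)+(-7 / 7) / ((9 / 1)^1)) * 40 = 500 / 9+80 * sqrt(2) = 168.69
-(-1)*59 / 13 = 59 / 13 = 4.54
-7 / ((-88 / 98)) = 343 / 44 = 7.80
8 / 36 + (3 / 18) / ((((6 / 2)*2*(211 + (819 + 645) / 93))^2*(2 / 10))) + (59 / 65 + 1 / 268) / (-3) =-3791756493611 / 46476027191880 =-0.08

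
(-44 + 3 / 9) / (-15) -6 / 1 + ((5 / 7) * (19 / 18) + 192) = 119489 / 630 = 189.67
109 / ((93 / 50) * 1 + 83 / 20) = 10900 / 601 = 18.14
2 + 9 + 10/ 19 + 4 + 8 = 447/ 19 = 23.53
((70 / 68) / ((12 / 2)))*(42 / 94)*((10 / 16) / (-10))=-245 / 51136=-0.00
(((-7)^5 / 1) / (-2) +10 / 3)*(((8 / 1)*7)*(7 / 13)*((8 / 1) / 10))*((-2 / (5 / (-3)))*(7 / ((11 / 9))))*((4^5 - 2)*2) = 10184769092736 / 3575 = 2848886459.51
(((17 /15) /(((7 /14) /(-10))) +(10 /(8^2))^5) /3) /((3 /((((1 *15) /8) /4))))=-11408460005 /9663676416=-1.18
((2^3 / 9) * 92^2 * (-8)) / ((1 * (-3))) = 541696 / 27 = 20062.81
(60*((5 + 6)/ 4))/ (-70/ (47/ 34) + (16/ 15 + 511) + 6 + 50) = 116325/ 364787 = 0.32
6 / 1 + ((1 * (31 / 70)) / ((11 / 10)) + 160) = 12813 / 77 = 166.40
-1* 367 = -367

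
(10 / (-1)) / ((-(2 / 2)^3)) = 10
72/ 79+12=1020/ 79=12.91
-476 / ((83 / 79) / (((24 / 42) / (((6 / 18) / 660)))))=-42546240 / 83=-512605.30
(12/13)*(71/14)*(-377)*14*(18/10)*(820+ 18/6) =-183012156/5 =-36602431.20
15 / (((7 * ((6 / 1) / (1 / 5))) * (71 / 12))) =6 / 497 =0.01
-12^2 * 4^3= -9216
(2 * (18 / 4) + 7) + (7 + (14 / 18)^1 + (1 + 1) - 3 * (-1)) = 259 / 9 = 28.78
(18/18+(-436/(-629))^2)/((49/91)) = 7614581/2769487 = 2.75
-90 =-90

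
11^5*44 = 7086244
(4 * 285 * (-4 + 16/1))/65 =2736/13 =210.46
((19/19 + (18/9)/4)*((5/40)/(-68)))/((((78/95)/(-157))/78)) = 44745/1088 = 41.13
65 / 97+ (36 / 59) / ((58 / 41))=182801 / 165967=1.10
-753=-753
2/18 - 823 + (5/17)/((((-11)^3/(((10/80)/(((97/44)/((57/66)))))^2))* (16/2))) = -201819963262069/245257854336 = -822.89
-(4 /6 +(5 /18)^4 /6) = -420529 /629856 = -0.67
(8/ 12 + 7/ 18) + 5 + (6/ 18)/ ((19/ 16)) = 2167/ 342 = 6.34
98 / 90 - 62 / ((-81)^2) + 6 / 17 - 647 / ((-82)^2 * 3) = 5250971443 / 3749873940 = 1.40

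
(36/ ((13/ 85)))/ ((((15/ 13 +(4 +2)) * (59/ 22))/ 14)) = 314160/ 1829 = 171.77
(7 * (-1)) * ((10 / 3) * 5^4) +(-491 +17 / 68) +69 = -180061 / 12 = -15005.08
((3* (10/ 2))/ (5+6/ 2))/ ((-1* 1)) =-15/ 8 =-1.88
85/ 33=2.58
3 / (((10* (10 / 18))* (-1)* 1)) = -27 / 50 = -0.54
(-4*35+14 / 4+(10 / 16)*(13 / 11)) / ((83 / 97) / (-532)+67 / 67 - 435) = 154128247 / 492716818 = 0.31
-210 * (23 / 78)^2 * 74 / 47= -28.75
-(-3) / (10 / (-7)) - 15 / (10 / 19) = -153 / 5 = -30.60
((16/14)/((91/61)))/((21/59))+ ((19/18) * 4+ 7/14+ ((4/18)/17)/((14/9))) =6.88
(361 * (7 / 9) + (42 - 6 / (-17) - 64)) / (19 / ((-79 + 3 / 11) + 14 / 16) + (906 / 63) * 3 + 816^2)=111844187 / 287410621410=0.00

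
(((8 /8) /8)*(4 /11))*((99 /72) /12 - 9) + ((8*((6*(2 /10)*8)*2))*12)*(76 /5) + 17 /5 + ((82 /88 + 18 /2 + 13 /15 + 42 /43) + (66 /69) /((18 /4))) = 4391366925349 /156657600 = 28031.62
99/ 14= 7.07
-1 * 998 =-998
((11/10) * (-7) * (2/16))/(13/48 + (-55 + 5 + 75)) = -231/6065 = -0.04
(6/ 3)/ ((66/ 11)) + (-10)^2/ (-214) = -43/ 321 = -0.13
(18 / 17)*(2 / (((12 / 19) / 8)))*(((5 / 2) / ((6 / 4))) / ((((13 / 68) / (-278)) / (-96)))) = 81131520 / 13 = 6240886.15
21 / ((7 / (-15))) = -45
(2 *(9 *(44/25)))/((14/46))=18216/175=104.09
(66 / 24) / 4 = 11 / 16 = 0.69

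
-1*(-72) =72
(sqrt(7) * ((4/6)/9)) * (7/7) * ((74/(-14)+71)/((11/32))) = 29440 * sqrt(7)/2079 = 37.47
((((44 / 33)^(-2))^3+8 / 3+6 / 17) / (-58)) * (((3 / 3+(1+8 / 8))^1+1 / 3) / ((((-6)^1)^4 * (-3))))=3339815 / 70660325376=0.00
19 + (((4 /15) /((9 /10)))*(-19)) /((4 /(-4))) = 665 /27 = 24.63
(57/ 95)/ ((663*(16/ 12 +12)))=3/ 44200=0.00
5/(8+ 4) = 0.42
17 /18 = 0.94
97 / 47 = 2.06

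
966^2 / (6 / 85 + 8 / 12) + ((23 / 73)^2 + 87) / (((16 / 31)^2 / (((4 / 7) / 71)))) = 1260455277028453 / 995840888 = 1265719.55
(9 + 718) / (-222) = -727 / 222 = -3.27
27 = 27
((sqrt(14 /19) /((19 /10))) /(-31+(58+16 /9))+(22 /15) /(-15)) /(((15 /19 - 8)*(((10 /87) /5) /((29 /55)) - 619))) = -0.00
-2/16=-1/8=-0.12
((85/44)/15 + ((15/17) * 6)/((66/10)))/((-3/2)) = -0.62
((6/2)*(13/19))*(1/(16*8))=0.02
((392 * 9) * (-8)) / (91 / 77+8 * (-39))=310464 / 3419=90.81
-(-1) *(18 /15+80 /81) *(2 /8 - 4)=-443 /54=-8.20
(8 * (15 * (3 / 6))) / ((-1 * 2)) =-30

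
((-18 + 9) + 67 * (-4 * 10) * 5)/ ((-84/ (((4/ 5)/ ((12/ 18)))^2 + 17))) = 6181549/ 2100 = 2943.59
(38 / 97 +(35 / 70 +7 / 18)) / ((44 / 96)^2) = 6.10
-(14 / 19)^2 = -196 / 361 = -0.54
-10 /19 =-0.53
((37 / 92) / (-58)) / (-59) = 37 / 314824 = 0.00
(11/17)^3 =1331/4913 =0.27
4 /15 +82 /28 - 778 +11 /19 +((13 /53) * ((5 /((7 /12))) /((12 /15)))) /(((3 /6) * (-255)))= -2783408161 /3594990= -774.25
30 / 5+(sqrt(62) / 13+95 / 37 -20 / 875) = sqrt(62) / 13+55327 / 6475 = 9.15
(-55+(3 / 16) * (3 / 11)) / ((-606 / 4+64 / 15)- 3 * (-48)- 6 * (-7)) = -145065 / 102344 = -1.42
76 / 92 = 19 / 23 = 0.83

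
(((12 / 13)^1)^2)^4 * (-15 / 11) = -6449725440 / 8973037931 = -0.72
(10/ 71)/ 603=10/ 42813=0.00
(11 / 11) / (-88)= -1 / 88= -0.01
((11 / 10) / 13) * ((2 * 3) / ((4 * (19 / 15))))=99 / 988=0.10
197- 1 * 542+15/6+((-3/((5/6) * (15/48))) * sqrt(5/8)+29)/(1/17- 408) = -4751461/13870+1224 * sqrt(10)/173375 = -342.55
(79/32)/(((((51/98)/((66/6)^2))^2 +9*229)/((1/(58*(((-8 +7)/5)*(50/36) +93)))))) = 2777090239/12468169560670760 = 0.00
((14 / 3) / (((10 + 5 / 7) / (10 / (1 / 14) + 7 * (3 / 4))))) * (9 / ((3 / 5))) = 28469 / 30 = 948.97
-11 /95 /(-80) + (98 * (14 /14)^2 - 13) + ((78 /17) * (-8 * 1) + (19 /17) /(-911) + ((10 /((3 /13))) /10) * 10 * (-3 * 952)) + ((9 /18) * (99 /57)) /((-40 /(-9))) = -1820124151531 /14712650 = -123711.51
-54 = -54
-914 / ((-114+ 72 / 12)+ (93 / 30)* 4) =2285 / 239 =9.56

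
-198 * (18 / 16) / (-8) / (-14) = -891 / 448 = -1.99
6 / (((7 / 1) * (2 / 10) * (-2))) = -15 / 7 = -2.14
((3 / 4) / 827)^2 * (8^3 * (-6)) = -1728 / 683929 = -0.00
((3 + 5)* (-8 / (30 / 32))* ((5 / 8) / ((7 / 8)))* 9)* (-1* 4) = 12288 / 7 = 1755.43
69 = 69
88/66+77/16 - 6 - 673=-32297/48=-672.85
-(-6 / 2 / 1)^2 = -9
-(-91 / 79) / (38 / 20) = 910 / 1501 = 0.61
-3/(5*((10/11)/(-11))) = 363/50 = 7.26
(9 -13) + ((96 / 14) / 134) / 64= -15005 / 3752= -4.00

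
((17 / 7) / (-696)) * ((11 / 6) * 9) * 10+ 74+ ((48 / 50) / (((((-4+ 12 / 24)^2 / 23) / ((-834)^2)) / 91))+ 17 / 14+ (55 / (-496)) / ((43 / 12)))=6174374121057019 / 54119800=114087157.03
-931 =-931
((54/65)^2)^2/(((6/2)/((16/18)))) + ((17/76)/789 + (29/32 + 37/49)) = 756434918905387/419594791980000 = 1.80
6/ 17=0.35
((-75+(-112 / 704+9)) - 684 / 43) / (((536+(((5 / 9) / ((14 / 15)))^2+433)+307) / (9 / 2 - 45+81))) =-5546363949 / 2129908594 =-2.60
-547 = -547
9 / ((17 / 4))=36 / 17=2.12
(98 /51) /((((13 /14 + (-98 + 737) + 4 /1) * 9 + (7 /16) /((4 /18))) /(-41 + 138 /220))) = -48744416 /3642575805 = -0.01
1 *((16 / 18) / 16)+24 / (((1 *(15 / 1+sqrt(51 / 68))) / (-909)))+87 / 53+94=-388952075 / 285246+14544 *sqrt(3) / 299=-1279.32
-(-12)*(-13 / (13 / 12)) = -144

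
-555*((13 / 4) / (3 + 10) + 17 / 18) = -7955 / 12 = -662.92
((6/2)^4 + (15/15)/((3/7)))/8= 125/12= 10.42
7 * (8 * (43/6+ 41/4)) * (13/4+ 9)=11947.83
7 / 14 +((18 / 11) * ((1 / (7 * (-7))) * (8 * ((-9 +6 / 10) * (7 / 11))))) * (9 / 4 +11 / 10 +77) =115.25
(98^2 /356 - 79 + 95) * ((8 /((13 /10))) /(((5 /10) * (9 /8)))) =544000 /1157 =470.18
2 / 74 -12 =-443 / 37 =-11.97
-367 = -367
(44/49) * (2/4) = 22/49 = 0.45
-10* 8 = -80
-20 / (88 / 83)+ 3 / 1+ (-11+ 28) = 25 / 22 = 1.14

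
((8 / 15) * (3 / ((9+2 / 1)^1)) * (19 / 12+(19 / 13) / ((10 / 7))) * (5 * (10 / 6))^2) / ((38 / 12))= 10700 / 1287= 8.31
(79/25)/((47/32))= 2528/1175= 2.15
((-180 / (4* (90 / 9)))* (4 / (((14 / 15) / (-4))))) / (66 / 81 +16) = 4.59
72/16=4.50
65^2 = 4225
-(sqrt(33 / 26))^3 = -33 * sqrt(858) / 676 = -1.43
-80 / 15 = -16 / 3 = -5.33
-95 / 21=-4.52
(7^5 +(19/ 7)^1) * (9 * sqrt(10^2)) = 1512874.29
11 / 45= 0.24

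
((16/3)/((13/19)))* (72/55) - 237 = -162159/715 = -226.80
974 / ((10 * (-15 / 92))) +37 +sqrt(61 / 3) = -42029 / 75 +sqrt(183) / 3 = -555.88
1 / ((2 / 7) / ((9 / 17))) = 1.85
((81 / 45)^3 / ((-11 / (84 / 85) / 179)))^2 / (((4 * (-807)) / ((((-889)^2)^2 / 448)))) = -223350771631980654213741 / 58791631250000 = -3799023209.31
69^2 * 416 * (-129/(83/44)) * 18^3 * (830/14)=-327809411804160/7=-46829915972022.86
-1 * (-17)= 17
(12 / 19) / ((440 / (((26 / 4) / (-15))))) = -13 / 20900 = -0.00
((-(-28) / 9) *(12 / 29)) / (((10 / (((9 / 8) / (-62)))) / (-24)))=252 / 4495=0.06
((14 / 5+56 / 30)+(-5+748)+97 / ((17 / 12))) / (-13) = -41623 / 663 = -62.78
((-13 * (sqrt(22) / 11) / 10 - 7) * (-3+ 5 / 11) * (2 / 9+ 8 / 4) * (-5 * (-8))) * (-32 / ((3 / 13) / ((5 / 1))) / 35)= -9318400 / 297 - 1730560 * sqrt(22) / 3267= -33859.64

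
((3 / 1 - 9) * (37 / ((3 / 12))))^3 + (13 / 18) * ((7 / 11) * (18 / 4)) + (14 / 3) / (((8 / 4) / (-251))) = -92430050539 / 132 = -700227655.60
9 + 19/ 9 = 100/ 9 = 11.11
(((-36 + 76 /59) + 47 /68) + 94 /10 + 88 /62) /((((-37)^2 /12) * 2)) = -43283943 /425663170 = -0.10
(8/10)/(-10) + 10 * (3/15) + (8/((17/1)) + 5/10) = 2457/850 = 2.89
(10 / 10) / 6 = 1 / 6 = 0.17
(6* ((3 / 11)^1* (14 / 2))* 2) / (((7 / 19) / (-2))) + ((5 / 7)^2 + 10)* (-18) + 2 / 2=-168463 / 539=-312.55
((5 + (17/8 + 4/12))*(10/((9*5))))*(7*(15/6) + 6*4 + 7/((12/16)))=54595/648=84.25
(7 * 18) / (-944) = -63 / 472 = -0.13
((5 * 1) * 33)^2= 27225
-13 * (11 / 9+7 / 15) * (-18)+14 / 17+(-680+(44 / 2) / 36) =-433549 / 1530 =-283.37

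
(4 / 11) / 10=2 / 55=0.04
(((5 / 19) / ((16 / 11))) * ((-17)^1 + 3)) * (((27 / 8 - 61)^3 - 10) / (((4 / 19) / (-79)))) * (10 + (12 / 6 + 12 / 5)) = -5363963297847 / 2048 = -2619122704.03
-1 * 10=-10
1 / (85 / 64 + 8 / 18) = 576 / 1021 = 0.56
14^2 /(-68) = -49 /17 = -2.88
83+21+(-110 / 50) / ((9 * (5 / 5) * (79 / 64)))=369016 / 3555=103.80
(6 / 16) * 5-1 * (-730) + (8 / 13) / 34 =1293987 / 1768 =731.89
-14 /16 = -7 /8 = -0.88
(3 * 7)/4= 21/4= 5.25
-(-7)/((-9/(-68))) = 476/9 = 52.89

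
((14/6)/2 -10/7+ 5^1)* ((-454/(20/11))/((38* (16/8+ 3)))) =-496903/79800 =-6.23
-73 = -73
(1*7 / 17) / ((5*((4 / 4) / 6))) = 42 / 85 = 0.49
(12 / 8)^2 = 9 / 4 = 2.25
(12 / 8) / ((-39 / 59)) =-59 / 26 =-2.27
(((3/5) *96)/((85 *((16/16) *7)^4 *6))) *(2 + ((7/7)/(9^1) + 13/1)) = 128/180075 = 0.00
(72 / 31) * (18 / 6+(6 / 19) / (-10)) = 20304 / 2945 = 6.89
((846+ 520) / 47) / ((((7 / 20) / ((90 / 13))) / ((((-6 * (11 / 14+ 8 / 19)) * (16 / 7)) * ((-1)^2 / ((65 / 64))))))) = -484930437120 / 51764531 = -9368.01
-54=-54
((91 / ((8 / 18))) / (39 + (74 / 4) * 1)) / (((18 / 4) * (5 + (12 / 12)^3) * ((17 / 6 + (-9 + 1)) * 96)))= -91 / 342240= -0.00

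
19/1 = 19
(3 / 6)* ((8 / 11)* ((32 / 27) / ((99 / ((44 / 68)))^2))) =128 / 6952473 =0.00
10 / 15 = 2 / 3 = 0.67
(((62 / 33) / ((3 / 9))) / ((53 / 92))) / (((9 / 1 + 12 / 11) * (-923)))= -5704 / 5430009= -0.00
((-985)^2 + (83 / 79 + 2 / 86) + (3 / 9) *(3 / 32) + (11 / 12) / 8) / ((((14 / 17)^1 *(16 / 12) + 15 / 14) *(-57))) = -7845.94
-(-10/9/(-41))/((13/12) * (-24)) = 5/4797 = 0.00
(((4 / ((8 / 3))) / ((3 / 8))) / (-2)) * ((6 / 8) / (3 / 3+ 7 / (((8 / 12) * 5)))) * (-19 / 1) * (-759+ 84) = -192375 / 31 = -6205.65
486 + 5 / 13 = 6323 / 13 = 486.38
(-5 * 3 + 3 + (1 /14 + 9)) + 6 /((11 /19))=1145 /154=7.44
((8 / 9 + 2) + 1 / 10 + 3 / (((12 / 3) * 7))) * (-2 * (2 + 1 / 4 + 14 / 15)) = -19.71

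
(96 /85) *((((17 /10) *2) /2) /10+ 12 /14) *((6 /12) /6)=0.10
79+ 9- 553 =-465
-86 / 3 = -28.67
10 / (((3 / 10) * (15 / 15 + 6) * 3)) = 100 / 63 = 1.59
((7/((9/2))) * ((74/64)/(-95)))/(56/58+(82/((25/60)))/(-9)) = 7511/8291904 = 0.00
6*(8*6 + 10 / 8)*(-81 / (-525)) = 45.59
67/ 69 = 0.97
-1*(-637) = 637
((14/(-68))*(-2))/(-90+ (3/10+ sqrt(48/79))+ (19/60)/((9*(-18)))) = -4686618129480/1020891437637887 - 2645395200*sqrt(237)/1020891437637887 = -0.00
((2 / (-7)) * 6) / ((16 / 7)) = -3 / 4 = -0.75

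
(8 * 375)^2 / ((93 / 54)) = 162000000 / 31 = 5225806.45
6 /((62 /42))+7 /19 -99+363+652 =542135 /589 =920.43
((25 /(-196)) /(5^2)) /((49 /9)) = -0.00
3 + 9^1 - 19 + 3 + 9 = 5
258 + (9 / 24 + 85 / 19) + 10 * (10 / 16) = 40903 / 152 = 269.10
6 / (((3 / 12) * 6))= 4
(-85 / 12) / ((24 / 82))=-3485 / 144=-24.20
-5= -5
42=42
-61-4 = -65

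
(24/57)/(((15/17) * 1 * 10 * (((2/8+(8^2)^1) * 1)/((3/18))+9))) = 136/1124325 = 0.00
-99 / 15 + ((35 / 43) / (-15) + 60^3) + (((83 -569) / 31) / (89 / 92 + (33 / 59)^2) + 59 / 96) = 18886339639587069 / 87444160160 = 215981.71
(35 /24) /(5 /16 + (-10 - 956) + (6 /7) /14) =-3430 /2271153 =-0.00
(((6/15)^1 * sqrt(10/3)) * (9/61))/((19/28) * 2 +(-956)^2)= 28 * sqrt(30)/1300837505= 0.00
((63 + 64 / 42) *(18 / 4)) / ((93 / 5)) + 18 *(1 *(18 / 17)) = 255791 / 7378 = 34.67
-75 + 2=-73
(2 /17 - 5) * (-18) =1494 /17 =87.88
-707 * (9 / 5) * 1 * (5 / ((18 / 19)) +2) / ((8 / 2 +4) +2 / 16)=-370468 / 325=-1139.90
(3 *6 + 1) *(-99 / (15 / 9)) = -5643 / 5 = -1128.60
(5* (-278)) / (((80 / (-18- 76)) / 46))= 150259 / 2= 75129.50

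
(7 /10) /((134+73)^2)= 7 /428490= 0.00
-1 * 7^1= -7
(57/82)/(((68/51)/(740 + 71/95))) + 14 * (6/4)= 667779/1640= 407.18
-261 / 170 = -1.54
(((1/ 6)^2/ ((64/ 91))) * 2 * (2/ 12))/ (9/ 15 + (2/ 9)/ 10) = 65/ 3072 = 0.02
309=309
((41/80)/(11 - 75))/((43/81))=-3321/220160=-0.02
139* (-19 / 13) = -2641 / 13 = -203.15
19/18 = 1.06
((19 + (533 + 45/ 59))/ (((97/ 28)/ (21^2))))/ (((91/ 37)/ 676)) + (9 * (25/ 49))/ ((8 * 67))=2907068524034427/ 150308872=19340631.63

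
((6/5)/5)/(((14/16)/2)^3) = 24576/8575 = 2.87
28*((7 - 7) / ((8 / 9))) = 0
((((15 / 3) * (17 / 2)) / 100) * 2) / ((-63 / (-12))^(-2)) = 7497 / 320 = 23.43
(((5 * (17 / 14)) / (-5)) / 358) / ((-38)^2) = -17 / 7237328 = -0.00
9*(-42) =-378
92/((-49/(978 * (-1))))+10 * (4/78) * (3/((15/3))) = 1169884/637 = 1836.55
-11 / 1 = -11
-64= -64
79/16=4.94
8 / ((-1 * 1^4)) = -8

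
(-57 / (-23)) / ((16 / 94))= 2679 / 184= 14.56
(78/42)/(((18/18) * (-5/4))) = -52/35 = -1.49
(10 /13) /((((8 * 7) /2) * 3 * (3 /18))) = 5 /91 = 0.05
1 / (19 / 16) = 16 / 19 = 0.84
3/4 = 0.75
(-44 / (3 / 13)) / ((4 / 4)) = -572 / 3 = -190.67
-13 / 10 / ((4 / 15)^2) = -585 / 32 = -18.28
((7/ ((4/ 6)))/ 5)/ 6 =0.35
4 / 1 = 4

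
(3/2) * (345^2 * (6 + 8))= 2499525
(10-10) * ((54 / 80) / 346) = 0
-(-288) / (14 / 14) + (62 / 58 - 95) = 5628 / 29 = 194.07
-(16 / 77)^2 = -0.04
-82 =-82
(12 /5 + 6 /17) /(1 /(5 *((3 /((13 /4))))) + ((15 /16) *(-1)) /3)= -11232 /391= -28.73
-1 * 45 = -45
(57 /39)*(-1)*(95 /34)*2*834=-1505370 /221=-6811.63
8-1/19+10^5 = 1900151/19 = 100007.95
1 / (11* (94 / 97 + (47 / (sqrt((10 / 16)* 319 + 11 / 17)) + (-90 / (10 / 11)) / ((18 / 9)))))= -4516959230 / 2400027689011-3537784* sqrt(924902) / 26400304579121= -0.00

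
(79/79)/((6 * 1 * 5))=0.03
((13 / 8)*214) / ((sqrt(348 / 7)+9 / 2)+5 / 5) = 27.71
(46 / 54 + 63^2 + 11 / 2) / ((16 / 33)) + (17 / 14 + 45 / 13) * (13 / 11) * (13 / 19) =8202.94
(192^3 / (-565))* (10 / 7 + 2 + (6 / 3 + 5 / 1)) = -516685824 / 3955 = -130641.17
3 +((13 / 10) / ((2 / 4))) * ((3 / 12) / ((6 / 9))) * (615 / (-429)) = 141 / 88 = 1.60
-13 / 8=-1.62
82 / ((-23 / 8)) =-28.52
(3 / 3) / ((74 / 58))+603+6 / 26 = 290531 / 481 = 604.01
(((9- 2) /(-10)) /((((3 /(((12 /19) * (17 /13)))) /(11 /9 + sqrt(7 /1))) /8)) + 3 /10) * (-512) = 9016064 /11115 + 974848 * sqrt(7) /1235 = 2899.59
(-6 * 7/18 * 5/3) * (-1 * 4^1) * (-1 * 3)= -140/3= -46.67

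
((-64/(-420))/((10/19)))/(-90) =-76/23625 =-0.00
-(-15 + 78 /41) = 13.10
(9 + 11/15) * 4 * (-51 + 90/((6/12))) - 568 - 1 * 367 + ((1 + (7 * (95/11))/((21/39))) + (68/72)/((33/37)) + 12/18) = 12481123/2970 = 4202.40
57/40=1.42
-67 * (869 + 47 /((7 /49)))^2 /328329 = -96158668 /328329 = -292.87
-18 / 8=-9 / 4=-2.25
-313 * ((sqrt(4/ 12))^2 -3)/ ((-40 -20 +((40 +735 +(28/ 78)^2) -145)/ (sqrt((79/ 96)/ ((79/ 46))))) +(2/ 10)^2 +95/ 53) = 23621670786302550/ 401524493893967389 +44503215338343125 * sqrt(69)/ 401524493893967389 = 0.98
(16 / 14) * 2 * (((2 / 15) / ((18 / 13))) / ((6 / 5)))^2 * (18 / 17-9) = -0.12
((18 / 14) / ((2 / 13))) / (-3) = -39 / 14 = -2.79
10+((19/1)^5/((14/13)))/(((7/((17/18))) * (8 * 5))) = 547923479/70560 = 7765.36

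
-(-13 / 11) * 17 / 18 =221 / 198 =1.12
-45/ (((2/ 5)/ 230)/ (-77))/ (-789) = -664125/ 263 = -2525.19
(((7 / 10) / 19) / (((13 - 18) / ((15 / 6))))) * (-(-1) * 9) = -63 / 380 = -0.17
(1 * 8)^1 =8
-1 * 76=-76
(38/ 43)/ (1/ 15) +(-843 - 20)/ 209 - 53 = -394290/ 8987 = -43.87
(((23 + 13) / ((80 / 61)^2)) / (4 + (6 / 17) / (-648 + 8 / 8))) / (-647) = -569313 / 70384000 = -0.01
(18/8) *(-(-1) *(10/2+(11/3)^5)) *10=405665/27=15024.63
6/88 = 3/44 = 0.07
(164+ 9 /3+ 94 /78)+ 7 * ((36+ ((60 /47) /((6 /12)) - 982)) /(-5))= 13646966 /9165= 1489.03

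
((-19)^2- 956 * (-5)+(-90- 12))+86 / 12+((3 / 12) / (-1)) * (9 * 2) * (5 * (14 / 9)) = 30067 / 6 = 5011.17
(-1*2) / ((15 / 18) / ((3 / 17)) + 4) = -0.23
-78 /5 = -15.60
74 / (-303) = -74 / 303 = -0.24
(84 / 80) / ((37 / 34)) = 0.96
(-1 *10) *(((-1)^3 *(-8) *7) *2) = -1120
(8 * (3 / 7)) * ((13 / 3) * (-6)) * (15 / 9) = -1040 / 7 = -148.57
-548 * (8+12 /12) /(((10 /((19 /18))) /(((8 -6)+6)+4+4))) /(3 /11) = -458128 /15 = -30541.87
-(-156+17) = 139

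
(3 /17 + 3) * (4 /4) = 54 /17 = 3.18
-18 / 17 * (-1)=18 / 17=1.06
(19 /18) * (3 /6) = 19 /36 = 0.53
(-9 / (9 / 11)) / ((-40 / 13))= 143 / 40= 3.58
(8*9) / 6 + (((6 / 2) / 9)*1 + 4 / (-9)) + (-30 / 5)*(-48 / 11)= 3769 / 99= 38.07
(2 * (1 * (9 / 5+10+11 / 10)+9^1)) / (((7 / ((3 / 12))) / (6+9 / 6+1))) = 3723 / 280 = 13.30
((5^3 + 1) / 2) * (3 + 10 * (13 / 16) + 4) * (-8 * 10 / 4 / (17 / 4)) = -76230 / 17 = -4484.12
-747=-747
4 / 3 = 1.33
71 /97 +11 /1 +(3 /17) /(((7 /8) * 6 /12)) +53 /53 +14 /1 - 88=-702561 /11543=-60.86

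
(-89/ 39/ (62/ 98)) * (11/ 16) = -47971/ 19344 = -2.48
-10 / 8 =-5 / 4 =-1.25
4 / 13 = 0.31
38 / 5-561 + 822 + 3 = 1358 / 5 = 271.60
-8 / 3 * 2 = -16 / 3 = -5.33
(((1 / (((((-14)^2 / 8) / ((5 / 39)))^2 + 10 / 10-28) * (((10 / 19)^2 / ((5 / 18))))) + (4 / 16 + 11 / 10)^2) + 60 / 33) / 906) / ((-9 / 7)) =-3682810682537 / 1178327622146400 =-0.00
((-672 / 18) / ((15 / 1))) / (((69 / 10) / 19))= -4256 / 621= -6.85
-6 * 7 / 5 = -42 / 5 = -8.40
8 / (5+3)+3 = 4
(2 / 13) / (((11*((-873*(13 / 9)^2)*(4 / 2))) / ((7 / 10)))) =-63 / 23441990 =-0.00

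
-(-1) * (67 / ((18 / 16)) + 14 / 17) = 9238 / 153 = 60.38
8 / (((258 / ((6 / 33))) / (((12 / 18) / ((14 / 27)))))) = 24 / 3311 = 0.01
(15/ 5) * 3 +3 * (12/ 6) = 15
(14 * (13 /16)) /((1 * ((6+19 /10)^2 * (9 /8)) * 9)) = 9100 /505521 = 0.02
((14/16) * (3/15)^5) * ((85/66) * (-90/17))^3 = -0.09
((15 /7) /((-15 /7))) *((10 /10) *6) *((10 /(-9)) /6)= 10 /9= 1.11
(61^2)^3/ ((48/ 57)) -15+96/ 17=16641080916059/ 272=61180444544.33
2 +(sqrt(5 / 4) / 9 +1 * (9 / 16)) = sqrt(5) / 18 +41 / 16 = 2.69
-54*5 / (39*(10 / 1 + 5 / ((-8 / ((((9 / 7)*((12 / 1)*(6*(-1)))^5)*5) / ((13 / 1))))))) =-63 / 5441955931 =-0.00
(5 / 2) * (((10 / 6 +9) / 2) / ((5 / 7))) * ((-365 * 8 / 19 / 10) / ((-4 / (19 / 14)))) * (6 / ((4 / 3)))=438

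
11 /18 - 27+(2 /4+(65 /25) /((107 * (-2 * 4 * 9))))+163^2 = 1022440627 /38520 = 26543.11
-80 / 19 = -4.21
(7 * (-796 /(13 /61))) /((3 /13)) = -339892 /3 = -113297.33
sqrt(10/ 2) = sqrt(5) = 2.24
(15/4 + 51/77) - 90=-26361/308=-85.59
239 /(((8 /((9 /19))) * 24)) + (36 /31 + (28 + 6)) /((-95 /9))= -5439 /1984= -2.74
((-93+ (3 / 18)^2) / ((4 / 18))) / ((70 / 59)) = -197473 / 560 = -352.63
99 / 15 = 33 / 5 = 6.60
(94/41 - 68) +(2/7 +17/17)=-64.42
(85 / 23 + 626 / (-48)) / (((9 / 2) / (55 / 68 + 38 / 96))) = -5071297 / 2026944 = -2.50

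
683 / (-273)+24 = 5869 / 273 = 21.50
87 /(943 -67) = 0.10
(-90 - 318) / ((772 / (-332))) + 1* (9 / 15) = 169899 / 965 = 176.06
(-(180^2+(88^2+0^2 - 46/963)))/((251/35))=-1353051910/241713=-5597.76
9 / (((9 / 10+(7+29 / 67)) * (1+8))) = 670 / 5583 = 0.12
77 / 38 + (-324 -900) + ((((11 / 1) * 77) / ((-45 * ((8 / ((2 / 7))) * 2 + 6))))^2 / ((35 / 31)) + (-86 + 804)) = -12020092997 / 23854500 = -503.89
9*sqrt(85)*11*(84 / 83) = 8316*sqrt(85) / 83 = 923.73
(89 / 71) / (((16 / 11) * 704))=89 / 72704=0.00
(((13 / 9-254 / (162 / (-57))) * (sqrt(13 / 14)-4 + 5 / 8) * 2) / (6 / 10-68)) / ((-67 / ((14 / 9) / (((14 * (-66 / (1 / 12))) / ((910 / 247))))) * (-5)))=-21455 / 1528959564 + 3065 * sqrt(182) / 10320477057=-0.00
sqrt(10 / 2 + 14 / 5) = sqrt(195) / 5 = 2.79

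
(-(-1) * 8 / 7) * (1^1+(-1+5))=5.71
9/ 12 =3/ 4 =0.75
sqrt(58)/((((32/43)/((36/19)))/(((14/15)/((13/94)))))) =130.86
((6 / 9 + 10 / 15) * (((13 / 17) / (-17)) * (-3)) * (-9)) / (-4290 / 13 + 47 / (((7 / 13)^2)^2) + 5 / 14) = -19208 / 2721513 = -0.01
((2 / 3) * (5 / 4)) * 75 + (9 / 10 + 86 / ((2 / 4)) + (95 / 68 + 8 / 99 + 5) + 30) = 271.88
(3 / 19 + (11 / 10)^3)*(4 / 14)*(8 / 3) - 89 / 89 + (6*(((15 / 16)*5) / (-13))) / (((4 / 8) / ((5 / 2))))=-55412263 / 5187000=-10.68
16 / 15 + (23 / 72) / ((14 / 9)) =2137 / 1680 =1.27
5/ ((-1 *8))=-5/ 8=-0.62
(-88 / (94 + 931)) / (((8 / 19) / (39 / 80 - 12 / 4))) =42009 / 82000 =0.51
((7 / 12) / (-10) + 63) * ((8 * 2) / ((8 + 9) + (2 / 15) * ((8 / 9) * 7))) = 1638 / 29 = 56.48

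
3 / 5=0.60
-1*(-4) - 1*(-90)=94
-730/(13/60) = -43800/13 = -3369.23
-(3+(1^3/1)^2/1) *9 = -36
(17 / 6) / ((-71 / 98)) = -833 / 213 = -3.91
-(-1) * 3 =3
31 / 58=0.53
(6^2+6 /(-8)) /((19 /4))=141 /19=7.42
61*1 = 61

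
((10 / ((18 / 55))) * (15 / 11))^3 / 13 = 1953125 / 351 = 5564.46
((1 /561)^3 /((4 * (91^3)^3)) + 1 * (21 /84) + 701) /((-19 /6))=-105965376268482535188333076628 /478512691408477283084570043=-221.45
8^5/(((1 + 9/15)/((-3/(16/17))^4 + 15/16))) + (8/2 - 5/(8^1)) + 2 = 34133291/16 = 2133330.69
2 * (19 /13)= 38 /13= 2.92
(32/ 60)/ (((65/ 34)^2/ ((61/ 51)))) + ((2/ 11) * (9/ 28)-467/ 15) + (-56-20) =-3129962189/ 29279250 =-106.90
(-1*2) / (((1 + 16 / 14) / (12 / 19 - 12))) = 1008 / 95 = 10.61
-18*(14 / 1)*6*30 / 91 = -6480 / 13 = -498.46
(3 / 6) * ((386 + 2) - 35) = 176.50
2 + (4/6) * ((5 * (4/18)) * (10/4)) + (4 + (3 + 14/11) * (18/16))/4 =6.05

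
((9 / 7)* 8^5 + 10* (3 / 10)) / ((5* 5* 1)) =294933 / 175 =1685.33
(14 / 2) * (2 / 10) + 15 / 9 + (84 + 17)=1561 / 15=104.07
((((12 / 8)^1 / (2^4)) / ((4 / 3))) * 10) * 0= 0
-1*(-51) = 51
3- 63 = -60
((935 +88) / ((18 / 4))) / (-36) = -341 / 54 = -6.31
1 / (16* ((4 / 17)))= 17 / 64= 0.27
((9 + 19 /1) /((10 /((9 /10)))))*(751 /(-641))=-2.95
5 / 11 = 0.45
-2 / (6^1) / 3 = -1 / 9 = -0.11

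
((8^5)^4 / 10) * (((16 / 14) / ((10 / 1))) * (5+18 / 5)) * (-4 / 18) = -198302498792377679872 / 7875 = -25181269687920975.22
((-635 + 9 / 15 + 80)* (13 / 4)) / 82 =-9009 / 410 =-21.97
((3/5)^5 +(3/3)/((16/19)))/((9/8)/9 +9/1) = 0.14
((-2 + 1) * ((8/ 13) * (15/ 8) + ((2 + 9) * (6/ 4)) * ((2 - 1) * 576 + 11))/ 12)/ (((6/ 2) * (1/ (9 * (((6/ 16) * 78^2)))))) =-88400403/ 16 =-5525025.19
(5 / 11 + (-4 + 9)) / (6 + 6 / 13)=65 / 77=0.84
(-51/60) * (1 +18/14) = -68/35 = -1.94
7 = 7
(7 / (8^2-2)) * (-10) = -35 / 31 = -1.13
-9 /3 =-3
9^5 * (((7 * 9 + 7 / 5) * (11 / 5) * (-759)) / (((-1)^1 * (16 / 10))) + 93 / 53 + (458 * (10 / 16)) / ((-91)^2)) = 3968756468.48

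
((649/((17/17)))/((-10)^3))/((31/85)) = -11033/6200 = -1.78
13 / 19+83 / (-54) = -875 / 1026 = -0.85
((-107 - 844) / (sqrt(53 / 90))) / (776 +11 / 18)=-51354*sqrt(530) / 740887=-1.60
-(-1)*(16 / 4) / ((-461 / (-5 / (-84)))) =-5 / 9681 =-0.00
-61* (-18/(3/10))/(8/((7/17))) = 6405/34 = 188.38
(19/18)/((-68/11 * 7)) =-209/8568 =-0.02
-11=-11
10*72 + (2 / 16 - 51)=5353 / 8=669.12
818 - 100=718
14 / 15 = 0.93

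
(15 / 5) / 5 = 3 / 5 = 0.60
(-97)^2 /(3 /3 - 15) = -9409 /14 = -672.07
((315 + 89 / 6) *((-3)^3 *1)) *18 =-160299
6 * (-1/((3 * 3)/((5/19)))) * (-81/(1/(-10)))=-2700/19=-142.11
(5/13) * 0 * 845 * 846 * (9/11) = 0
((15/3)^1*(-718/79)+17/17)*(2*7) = -622.20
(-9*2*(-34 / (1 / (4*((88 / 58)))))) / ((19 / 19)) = 107712 / 29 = 3714.21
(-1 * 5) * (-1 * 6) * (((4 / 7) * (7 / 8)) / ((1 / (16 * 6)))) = 1440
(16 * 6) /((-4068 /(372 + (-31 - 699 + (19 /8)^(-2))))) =344464 /40793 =8.44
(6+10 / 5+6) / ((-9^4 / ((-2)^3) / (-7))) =-784 / 6561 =-0.12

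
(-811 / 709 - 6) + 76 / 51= -204431 / 36159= -5.65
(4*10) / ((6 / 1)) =20 / 3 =6.67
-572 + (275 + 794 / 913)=-296.13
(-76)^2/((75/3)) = 231.04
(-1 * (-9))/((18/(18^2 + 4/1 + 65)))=393/2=196.50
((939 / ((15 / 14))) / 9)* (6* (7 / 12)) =15337 / 45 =340.82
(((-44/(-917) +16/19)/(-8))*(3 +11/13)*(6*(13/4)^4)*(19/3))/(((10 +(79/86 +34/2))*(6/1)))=-9156601675/845459328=-10.83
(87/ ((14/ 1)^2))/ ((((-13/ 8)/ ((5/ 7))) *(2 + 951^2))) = -870/ 4032732977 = -0.00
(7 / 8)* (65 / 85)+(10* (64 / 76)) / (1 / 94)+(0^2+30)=2124689 / 2584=822.25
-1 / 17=-0.06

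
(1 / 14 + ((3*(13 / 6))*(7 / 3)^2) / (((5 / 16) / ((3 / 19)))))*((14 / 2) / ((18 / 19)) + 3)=13394623 / 71820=186.50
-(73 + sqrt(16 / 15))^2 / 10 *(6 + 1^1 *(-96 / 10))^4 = -1398822696 / 15625 - 10217664 *sqrt(15) / 15625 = -92057.31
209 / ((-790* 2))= -209 / 1580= -0.13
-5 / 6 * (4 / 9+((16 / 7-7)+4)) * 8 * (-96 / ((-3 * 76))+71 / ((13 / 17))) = 372980 / 2223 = 167.78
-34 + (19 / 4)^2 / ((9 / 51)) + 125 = 10505 / 48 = 218.85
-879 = -879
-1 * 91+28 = -63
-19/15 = -1.27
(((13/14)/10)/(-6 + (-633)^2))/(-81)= -13/4543745220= -0.00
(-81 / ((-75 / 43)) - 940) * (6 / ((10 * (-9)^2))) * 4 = -89356 / 3375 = -26.48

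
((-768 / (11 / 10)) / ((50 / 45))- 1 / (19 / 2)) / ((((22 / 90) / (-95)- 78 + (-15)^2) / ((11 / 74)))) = -399375 / 628414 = -0.64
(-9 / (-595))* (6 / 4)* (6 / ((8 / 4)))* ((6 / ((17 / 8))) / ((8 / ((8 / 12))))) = 162 / 10115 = 0.02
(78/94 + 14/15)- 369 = -258902/705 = -367.24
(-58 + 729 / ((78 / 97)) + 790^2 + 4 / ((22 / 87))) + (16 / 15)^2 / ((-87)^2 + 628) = 329654313061741 / 527476950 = 624964.40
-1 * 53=-53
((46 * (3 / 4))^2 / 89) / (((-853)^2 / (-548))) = -652257 / 64757201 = -0.01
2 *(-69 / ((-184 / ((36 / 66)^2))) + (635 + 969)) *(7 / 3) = 2717365 / 363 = 7485.85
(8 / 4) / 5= 2 / 5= 0.40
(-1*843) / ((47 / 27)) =-22761 / 47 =-484.28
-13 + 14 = 1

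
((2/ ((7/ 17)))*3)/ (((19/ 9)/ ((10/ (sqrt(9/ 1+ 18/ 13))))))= 204*sqrt(195)/ 133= 21.42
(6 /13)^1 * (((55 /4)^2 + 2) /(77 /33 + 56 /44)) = 302643 /12376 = 24.45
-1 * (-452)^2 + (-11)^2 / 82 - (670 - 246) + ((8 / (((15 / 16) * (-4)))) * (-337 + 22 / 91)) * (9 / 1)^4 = 33644749427 / 7462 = 4508811.23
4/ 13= 0.31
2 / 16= 1 / 8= 0.12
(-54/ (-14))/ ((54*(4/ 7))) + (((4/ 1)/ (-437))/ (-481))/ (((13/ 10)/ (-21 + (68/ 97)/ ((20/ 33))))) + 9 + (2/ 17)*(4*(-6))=6.30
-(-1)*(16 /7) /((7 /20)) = 320 /49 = 6.53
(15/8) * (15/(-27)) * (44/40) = -55/48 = -1.15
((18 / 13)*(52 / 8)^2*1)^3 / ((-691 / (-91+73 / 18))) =278502705 / 11056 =25190.19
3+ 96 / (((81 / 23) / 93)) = 22843 / 9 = 2538.11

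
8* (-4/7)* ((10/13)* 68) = -21760/91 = -239.12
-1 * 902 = -902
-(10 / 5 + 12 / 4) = -5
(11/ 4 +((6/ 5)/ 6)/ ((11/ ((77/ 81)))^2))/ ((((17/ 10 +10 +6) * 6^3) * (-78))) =-361051/ 39131063712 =-0.00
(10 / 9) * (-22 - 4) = -260 / 9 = -28.89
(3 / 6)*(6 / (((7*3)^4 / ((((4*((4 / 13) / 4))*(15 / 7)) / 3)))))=20 / 5899257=0.00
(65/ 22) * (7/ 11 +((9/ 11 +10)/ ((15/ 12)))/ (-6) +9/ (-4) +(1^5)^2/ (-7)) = -192127/ 20328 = -9.45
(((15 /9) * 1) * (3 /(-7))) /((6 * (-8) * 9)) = 5 /3024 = 0.00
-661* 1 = -661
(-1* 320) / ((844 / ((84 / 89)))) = -6720 / 18779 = -0.36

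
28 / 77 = 4 / 11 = 0.36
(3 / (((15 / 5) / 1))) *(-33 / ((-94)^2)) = -33 / 8836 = -0.00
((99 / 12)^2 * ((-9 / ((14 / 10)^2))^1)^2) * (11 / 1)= 606436875 / 38416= 15786.05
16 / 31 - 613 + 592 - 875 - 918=-56218 / 31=-1813.48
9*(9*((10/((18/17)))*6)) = 4590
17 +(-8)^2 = 81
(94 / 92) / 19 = 47 / 874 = 0.05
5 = 5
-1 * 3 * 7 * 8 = -168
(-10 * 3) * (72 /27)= -80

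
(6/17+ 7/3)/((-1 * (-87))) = 137/4437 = 0.03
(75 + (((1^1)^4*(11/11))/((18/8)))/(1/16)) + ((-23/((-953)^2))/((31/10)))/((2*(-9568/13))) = 665797119437/8108489952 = 82.11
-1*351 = -351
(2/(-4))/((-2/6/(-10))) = -15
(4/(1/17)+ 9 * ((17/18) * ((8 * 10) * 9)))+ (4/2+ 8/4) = 6192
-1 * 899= -899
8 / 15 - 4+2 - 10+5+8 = 23 / 15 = 1.53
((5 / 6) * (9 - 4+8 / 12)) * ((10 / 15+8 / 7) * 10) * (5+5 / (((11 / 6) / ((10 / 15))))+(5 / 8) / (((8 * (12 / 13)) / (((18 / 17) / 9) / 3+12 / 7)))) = 4990062625 / 8382528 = 595.29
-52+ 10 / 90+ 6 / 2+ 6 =-386 / 9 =-42.89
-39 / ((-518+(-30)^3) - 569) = 39 / 28087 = 0.00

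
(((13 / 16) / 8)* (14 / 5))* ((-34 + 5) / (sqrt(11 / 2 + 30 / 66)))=-2639* sqrt(2882) / 41920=-3.38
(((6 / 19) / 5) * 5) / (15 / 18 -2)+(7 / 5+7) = 5406 / 665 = 8.13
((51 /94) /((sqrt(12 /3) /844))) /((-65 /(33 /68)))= -20889 /12220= -1.71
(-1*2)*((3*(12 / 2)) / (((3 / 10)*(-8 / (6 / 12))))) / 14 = 0.54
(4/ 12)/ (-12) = -1/ 36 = -0.03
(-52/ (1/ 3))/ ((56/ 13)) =-507/ 14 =-36.21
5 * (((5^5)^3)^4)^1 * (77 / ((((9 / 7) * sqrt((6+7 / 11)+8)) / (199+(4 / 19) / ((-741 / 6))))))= 311860880002068352467858858290128409862518310546875 * sqrt(1771) / 971451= 13509811236627247231701550000000000000000000000.00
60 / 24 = 5 / 2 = 2.50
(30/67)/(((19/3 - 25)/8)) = -0.19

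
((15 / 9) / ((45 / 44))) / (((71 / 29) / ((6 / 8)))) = 0.50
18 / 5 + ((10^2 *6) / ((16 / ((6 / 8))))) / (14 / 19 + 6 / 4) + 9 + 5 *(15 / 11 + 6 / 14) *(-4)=-279357 / 26180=-10.67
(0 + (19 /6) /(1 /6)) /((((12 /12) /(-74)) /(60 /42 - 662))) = 6501344 /7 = 928763.43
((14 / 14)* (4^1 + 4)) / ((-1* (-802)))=4 / 401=0.01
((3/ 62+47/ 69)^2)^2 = 94880087090881/ 334936996048656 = 0.28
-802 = -802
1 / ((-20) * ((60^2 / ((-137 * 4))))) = 137 / 18000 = 0.01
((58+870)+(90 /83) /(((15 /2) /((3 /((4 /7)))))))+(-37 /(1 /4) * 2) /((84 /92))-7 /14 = 2105783 /3486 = 604.07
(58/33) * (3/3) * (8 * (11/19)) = 464/57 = 8.14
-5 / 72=-0.07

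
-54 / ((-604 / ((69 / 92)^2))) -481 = -2323949 / 4832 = -480.95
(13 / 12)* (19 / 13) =19 / 12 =1.58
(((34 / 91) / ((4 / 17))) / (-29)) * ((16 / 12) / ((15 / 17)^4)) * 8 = -386201104 / 400798125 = -0.96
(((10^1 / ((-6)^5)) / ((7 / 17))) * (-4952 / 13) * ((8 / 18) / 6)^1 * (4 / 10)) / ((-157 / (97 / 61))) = -2041462 / 5717957427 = -0.00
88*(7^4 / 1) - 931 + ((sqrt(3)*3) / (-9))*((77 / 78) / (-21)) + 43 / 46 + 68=11*sqrt(3) / 702 + 9679593 / 46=210425.96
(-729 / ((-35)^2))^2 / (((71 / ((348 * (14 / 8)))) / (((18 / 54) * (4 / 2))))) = 30823578 / 15220625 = 2.03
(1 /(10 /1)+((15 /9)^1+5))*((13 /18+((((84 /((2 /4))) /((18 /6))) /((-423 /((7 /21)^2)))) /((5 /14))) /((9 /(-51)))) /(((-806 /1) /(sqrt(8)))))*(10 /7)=-3165089*sqrt(2) /138079890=-0.03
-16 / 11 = -1.45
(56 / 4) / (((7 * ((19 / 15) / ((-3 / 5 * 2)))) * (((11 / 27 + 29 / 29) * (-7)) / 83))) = 15.96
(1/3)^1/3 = 1/9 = 0.11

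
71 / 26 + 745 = 19441 / 26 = 747.73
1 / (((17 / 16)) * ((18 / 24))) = 1.25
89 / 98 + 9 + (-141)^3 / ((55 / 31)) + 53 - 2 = -8515857103 / 5390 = -1579936.38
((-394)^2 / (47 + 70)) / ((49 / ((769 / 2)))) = 10411.35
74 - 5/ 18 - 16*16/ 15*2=3563/ 90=39.59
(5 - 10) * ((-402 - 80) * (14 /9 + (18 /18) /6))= 37355 /9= 4150.56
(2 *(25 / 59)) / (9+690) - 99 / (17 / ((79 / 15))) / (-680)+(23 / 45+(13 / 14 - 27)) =-25.51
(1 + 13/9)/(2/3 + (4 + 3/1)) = 22/69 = 0.32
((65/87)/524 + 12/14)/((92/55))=15069065/29358672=0.51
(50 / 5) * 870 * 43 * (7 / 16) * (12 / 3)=654675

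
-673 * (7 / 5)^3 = -230839 / 125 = -1846.71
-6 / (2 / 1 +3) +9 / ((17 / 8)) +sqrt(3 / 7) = sqrt(21) / 7 +258 / 85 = 3.69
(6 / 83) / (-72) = -1 / 996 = -0.00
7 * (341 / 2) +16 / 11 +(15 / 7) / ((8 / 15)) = 738567 / 616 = 1198.97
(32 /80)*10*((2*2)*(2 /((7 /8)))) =256 /7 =36.57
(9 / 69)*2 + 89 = 2053 / 23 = 89.26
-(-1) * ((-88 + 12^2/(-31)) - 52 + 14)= -130.65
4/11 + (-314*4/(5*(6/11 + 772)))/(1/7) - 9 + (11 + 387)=12922917/33385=387.09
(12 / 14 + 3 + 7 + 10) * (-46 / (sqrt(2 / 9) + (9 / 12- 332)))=322368 * sqrt(2) / 110604151 + 320353200 / 110604151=2.90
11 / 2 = 5.50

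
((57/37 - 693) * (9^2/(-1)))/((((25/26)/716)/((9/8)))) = 43400262672/925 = 46919202.89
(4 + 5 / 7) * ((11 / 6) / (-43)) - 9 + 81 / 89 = -444209 / 53578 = -8.29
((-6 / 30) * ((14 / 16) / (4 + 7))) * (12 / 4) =-21 / 440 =-0.05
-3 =-3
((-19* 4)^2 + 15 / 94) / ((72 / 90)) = 2714795 / 376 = 7220.20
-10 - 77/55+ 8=-3.40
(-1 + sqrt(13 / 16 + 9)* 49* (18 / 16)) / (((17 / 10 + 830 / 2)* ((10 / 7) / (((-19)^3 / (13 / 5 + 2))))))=240065 / 95841 - 11763185* sqrt(157) / 340768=-430.02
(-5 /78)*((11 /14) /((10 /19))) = -0.10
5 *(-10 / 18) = -25 / 9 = -2.78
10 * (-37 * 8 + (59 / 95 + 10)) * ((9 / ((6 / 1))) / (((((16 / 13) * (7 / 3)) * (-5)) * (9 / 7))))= 352443 / 1520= 231.87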